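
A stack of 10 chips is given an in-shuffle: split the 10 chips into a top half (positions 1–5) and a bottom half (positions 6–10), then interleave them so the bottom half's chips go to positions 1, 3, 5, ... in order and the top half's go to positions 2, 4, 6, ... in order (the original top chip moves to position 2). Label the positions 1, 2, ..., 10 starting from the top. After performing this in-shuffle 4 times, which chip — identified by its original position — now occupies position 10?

Work backwards from position 10, undoing one in-shuffle at a time:
10 ← 5 ← 8 ← 4 ← 2
So the chip now at position 10 started at position 2.

2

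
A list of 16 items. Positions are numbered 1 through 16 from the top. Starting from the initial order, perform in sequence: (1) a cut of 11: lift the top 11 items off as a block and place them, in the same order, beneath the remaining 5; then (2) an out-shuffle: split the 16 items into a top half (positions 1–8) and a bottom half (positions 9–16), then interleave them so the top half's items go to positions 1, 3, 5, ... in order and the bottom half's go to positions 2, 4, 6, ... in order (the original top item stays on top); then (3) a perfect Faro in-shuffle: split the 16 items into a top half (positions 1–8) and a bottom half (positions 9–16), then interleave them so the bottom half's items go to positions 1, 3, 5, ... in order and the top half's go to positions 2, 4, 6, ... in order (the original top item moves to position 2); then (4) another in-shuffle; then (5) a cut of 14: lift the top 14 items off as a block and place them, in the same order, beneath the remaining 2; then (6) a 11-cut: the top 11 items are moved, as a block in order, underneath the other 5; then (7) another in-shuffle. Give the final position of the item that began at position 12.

Track the item from position 12 forward through each operation:
  after op 1 (cut 11): 12 → 1
  after op 2 (out-shuffle): 1 → 1
  after op 3 (in-shuffle): 1 → 2
  after op 4 (in-shuffle): 2 → 4
  after op 5 (cut 14): 4 → 6
  after op 6 (cut 11): 6 → 11
  after op 7 (in-shuffle): 11 → 5

5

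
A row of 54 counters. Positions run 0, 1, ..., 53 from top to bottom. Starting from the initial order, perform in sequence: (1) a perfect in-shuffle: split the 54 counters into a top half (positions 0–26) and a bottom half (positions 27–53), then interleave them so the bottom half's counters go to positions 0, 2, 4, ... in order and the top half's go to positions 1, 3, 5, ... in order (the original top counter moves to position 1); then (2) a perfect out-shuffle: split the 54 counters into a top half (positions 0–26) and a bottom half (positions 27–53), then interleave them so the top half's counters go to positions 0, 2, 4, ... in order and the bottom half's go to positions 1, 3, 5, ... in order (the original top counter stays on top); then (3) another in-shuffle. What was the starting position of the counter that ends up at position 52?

Undo the operations in reverse order, starting from position 52:
  undo op 3 (in-shuffle, from bottom half): 52 ← 53
  undo op 2 (out-shuffle, from bottom half): 53 ← 53
  undo op 1 (in-shuffle, from top half): 53 ← 26
So the counter at position 52 came from original position 26.

26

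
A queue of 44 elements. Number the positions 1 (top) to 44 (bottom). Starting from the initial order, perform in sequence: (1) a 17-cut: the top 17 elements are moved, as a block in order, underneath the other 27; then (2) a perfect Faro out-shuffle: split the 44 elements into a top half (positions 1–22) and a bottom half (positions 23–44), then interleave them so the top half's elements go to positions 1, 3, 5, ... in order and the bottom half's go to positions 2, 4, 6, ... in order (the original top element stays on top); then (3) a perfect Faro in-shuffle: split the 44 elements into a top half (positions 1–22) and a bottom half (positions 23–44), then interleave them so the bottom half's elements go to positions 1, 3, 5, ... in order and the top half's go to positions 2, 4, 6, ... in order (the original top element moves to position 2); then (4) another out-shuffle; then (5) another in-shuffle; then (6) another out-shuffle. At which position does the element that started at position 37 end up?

Track the element from position 37 forward through each operation:
  after op 1 (cut 17): 37 → 20
  after op 2 (out-shuffle): 20 → 39
  after op 3 (in-shuffle): 39 → 33
  after op 4 (out-shuffle): 33 → 22
  after op 5 (in-shuffle): 22 → 44
  after op 6 (out-shuffle): 44 → 44

44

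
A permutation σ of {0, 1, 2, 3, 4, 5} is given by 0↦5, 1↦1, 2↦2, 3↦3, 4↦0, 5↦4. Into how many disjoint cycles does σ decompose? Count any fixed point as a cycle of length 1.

Cycle decomposition: (0 5 4) (1) (2) (3).
4 cycles.

4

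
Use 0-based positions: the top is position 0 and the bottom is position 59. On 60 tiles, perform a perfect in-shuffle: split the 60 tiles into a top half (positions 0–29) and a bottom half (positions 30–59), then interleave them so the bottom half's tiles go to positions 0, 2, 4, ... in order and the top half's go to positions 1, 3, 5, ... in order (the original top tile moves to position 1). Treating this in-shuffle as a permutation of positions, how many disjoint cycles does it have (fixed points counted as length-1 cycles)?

1

Trace each unvisited position around until it returns:
(0 1 3 7 15 31 ... len 60)
1 cycle in total.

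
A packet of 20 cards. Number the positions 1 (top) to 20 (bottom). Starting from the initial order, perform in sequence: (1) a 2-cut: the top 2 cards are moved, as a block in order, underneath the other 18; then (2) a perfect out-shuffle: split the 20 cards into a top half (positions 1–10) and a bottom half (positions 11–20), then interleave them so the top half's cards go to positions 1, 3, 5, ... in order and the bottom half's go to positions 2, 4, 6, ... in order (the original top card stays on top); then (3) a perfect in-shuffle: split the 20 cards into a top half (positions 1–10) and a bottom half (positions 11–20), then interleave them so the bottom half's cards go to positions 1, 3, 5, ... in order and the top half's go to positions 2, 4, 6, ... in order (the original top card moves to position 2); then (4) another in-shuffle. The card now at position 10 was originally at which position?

Undo the operations in reverse order, starting from position 10:
  undo op 4 (in-shuffle, from top half): 10 ← 5
  undo op 3 (in-shuffle, from bottom half): 5 ← 13
  undo op 2 (out-shuffle, from top half): 13 ← 7
  undo op 1 (cut 2): 7 ← 9
So the card at position 10 came from original position 9.

9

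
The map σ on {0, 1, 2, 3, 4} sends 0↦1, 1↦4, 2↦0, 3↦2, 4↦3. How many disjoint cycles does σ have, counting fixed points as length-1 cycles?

Cycle decomposition: (0 1 4 3 2).
1 cycle.

1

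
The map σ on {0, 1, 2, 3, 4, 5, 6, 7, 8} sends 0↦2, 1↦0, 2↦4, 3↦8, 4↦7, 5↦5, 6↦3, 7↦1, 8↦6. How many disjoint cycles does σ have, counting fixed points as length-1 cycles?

3

Cycle decomposition: (0 2 4 7 1) (3 8 6) (5).
3 cycles.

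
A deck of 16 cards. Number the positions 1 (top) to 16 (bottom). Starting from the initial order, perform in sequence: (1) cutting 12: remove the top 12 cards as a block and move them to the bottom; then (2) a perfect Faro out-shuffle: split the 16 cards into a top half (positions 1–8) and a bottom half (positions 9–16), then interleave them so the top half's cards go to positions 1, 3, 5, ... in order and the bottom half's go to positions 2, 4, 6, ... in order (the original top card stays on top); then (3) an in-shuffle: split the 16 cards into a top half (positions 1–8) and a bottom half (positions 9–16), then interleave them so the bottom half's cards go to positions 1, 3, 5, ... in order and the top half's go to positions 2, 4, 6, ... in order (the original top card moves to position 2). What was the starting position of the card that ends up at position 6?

14

Undo the operations in reverse order, starting from position 6:
  undo op 3 (in-shuffle, from top half): 6 ← 3
  undo op 2 (out-shuffle, from top half): 3 ← 2
  undo op 1 (cut 12): 2 ← 14
So the card at position 6 came from original position 14.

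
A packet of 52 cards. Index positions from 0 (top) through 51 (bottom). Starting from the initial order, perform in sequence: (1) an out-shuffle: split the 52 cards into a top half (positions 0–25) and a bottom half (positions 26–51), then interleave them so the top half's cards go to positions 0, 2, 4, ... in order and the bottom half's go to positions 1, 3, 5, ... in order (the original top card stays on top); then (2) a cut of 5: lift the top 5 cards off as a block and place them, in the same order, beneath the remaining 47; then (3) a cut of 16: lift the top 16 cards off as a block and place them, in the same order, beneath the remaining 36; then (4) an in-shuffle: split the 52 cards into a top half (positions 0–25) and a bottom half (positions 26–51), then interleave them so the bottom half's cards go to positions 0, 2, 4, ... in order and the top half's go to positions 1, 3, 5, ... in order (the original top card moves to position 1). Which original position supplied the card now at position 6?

Undo the operations in reverse order, starting from position 6:
  undo op 4 (in-shuffle, from bottom half): 6 ← 29
  undo op 3 (cut 16): 29 ← 45
  undo op 2 (cut 5): 45 ← 50
  undo op 1 (out-shuffle, from top half): 50 ← 25
So the card at position 6 came from original position 25.

25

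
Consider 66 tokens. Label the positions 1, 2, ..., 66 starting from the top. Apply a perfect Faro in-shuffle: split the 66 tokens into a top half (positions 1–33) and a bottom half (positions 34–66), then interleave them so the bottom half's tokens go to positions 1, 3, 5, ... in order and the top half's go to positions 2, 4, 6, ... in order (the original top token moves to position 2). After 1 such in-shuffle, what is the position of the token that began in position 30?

Track the token's position through each in-shuffle:
30 → 60

60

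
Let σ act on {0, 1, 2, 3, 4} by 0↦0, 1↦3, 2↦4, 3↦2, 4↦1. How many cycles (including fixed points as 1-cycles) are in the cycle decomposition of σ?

Cycle decomposition: (0) (1 3 2 4).
2 cycles.

2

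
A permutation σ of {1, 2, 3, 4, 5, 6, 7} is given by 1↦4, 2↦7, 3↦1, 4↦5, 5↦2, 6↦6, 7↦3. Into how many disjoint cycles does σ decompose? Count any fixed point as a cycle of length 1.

2

Cycle decomposition: (1 4 5 2 7 3) (6).
2 cycles.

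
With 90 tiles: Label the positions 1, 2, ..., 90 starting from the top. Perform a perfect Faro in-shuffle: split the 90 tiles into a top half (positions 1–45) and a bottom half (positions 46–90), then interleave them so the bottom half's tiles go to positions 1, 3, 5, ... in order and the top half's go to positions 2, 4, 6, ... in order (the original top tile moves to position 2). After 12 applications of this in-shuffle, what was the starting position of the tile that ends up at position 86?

Work backwards from position 86, undoing one in-shuffle at a time:
86 ← 43 ← 67 ← 79 ← 85 ← 88 ← 44 ← 22 ← 11 ← 51 ← 71 ← 81 ← 86
So the tile now at position 86 started at position 86.

86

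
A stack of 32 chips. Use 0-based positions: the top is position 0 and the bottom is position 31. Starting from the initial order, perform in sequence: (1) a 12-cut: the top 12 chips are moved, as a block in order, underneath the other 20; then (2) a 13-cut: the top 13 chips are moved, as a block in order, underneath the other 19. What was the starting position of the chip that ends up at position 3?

Undo the operations in reverse order, starting from position 3:
  undo op 2 (cut 13): 3 ← 16
  undo op 1 (cut 12): 16 ← 28
So the chip at position 3 came from original position 28.

28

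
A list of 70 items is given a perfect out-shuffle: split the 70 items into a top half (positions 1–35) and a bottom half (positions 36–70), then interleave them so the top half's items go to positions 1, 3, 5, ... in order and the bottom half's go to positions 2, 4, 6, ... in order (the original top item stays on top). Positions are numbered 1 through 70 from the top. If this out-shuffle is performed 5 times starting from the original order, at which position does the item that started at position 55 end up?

Track the item's position through each out-shuffle:
55 → 40 → 10 → 19 → 37 → 4

4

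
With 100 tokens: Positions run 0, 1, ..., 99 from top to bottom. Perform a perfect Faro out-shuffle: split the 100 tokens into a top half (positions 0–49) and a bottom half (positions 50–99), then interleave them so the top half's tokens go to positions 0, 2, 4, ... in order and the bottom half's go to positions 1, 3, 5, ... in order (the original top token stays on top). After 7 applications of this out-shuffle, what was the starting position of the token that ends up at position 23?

Work backwards from position 23, undoing one out-shuffle at a time:
23 ← 61 ← 80 ← 40 ← 20 ← 10 ← 5 ← 52
So the token now at position 23 started at position 52.

52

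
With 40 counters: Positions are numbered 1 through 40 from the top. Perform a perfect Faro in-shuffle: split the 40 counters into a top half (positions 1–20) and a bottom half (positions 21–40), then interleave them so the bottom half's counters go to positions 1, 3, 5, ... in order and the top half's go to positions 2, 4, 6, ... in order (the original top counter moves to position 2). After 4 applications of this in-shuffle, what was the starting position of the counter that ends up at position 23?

4

Work backwards from position 23, undoing one in-shuffle at a time:
23 ← 32 ← 16 ← 8 ← 4
So the counter now at position 23 started at position 4.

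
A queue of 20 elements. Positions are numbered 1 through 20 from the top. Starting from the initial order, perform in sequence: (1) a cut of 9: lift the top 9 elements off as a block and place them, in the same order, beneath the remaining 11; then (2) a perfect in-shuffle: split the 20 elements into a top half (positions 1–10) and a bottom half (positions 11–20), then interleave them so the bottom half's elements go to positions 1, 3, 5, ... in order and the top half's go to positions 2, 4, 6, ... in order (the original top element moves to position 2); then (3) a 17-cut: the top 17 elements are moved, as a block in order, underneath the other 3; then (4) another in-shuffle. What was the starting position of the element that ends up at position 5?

Undo the operations in reverse order, starting from position 5:
  undo op 4 (in-shuffle, from bottom half): 5 ← 13
  undo op 3 (cut 17): 13 ← 10
  undo op 2 (in-shuffle, from top half): 10 ← 5
  undo op 1 (cut 9): 5 ← 14
So the element at position 5 came from original position 14.

14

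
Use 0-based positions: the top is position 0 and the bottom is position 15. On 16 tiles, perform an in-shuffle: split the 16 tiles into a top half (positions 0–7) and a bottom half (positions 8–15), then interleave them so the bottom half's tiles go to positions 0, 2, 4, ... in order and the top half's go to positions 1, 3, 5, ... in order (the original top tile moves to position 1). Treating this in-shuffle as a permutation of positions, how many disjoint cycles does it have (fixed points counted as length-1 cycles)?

Trace each unvisited position around until it returns:
(0 1 3 7 15 14 12 8) (2 5 11 6 13 10 4 9)
2 cycles in total.

2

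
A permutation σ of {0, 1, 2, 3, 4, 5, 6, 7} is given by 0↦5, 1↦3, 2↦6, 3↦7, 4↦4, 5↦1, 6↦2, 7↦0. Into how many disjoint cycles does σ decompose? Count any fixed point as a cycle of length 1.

Cycle decomposition: (0 5 1 3 7) (2 6) (4).
3 cycles.

3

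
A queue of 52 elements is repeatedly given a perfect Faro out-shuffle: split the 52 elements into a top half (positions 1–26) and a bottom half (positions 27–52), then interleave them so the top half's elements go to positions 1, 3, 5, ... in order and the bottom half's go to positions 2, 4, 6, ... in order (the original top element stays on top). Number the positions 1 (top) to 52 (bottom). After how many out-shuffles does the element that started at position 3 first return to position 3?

Follow position 3 under repeated out-shuffles:
3 → 5 → 9 → 17 → 33 → 14 → 27 → 2 → 3
It first returns after 8 out-shuffles.

8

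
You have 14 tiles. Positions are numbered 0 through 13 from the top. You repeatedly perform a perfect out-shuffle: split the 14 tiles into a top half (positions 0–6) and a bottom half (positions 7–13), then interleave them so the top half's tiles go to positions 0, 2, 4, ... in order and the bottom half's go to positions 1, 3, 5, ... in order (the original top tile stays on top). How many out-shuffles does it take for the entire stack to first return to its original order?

The out-shuffle permutes the 14 positions with cycle lengths [1, 1, 12].
Every tile is home exactly when every cycle has completed a whole number of laps, i.e. after lcm(1, 12) = 12 out-shuffles.

12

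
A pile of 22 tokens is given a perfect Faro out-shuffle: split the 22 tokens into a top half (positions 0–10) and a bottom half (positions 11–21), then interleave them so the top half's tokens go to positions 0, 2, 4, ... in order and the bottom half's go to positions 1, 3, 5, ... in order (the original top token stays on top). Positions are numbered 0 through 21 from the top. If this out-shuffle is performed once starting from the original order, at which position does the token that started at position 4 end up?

8

Track the token's position through each out-shuffle:
4 → 8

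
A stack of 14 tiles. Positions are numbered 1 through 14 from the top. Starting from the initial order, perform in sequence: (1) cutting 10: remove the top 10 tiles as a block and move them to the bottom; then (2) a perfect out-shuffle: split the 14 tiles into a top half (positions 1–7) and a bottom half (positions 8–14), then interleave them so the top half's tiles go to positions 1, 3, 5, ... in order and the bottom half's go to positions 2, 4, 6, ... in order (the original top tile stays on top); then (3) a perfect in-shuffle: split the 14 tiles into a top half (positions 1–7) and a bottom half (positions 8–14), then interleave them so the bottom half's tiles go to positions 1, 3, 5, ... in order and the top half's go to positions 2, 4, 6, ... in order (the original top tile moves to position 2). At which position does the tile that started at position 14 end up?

Track the tile from position 14 forward through each operation:
  after op 1 (cut 10): 14 → 4
  after op 2 (out-shuffle): 4 → 7
  after op 3 (in-shuffle): 7 → 14

14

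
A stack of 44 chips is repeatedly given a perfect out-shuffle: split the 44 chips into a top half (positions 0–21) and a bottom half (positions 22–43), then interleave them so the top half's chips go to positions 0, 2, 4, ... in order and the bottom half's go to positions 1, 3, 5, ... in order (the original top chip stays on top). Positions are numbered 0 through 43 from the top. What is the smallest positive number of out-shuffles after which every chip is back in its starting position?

The out-shuffle permutes the 44 positions with cycle lengths [1, 1, 14, 14, 14].
Every chip is home exactly when every cycle has completed a whole number of laps, i.e. after lcm(1, 14) = 14 out-shuffles.

14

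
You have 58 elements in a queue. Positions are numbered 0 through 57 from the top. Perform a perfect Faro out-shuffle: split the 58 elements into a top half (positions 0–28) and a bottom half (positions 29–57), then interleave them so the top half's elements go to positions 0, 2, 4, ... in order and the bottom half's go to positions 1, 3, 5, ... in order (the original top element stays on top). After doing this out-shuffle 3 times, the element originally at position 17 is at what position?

22

Track the element's position through each out-shuffle:
17 → 34 → 11 → 22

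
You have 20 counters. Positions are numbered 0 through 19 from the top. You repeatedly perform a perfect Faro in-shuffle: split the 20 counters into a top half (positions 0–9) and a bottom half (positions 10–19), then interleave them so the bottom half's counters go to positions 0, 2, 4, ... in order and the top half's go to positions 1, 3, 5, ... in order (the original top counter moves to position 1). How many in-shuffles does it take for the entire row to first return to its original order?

6

The in-shuffle permutes the 20 positions with cycle lengths [2, 3, 3, 6, 6].
Every counter is home exactly when every cycle has completed a whole number of laps, i.e. after lcm(2, 3, 6) = 6 in-shuffles.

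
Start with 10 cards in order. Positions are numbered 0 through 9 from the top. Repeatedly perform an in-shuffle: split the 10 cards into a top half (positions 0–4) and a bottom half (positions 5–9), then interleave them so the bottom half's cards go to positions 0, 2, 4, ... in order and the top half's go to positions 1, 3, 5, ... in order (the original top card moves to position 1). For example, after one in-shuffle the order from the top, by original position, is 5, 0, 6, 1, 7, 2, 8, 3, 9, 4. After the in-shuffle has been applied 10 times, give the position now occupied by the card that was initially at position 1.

Track the card's position through each in-shuffle:
1 → 3 → 7 → 4 → 9 → 8 → 6 → 2 → 5 → 0 → 1

1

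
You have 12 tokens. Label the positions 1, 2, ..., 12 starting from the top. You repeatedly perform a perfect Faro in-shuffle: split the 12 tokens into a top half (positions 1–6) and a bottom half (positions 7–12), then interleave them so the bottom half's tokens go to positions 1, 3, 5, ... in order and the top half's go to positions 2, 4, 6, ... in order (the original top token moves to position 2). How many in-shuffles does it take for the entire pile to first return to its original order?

12

The in-shuffle permutes the 12 positions with cycle lengths [12].
Every token is home exactly when every cycle has completed a whole number of laps, i.e. after lcm(12) = 12 in-shuffles.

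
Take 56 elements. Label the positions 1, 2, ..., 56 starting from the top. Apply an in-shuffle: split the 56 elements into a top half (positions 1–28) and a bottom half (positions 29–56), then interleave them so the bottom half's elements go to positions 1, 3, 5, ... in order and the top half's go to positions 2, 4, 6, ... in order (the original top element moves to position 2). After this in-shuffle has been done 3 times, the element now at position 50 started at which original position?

49

Work backwards from position 50, undoing one in-shuffle at a time:
50 ← 25 ← 41 ← 49
So the element now at position 50 started at position 49.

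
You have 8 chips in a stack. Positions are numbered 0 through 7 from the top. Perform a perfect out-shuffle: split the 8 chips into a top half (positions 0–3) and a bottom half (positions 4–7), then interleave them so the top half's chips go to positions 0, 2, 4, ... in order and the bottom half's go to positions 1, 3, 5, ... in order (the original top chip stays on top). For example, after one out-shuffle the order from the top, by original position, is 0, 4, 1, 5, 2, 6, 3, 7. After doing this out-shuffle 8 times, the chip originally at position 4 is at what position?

2

Track the chip's position through each out-shuffle:
4 → 1 → 2 → 4 → 1 → 2 → 4 → 1 → 2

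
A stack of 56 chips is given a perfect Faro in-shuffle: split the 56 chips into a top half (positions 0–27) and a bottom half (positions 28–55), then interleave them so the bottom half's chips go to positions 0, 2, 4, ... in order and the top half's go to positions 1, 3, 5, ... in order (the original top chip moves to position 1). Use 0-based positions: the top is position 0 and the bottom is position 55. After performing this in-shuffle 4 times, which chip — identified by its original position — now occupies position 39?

30

Work backwards from position 39, undoing one in-shuffle at a time:
39 ← 19 ← 9 ← 4 ← 30
So the chip now at position 39 started at position 30.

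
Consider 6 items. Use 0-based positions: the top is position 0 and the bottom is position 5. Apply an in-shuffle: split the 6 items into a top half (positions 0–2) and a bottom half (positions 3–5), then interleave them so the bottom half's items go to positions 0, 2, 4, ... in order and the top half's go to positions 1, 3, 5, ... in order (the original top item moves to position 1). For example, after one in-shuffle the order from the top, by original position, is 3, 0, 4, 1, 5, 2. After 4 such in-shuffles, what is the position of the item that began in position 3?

Track the item's position through each in-shuffle:
3 → 0 → 1 → 3 → 0

0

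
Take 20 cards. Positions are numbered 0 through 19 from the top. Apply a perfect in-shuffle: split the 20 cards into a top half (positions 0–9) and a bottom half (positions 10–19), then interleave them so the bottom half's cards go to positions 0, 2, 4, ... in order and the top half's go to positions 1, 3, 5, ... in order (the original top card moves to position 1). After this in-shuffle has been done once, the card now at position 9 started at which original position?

Work backwards from position 9, undoing one in-shuffle at a time:
9 ← 4
So the card now at position 9 started at position 4.

4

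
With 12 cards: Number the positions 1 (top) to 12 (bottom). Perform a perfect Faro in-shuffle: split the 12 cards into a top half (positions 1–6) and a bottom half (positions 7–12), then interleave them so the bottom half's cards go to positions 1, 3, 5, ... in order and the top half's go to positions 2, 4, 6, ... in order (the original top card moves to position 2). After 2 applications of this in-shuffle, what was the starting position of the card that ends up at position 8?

2

Work backwards from position 8, undoing one in-shuffle at a time:
8 ← 4 ← 2
So the card now at position 8 started at position 2.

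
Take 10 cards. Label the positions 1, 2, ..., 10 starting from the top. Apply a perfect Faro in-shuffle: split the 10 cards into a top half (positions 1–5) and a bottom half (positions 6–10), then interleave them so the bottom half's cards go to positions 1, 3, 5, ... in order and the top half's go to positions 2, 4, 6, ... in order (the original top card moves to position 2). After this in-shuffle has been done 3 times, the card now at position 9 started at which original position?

Work backwards from position 9, undoing one in-shuffle at a time:
9 ← 10 ← 5 ← 8
So the card now at position 9 started at position 8.

8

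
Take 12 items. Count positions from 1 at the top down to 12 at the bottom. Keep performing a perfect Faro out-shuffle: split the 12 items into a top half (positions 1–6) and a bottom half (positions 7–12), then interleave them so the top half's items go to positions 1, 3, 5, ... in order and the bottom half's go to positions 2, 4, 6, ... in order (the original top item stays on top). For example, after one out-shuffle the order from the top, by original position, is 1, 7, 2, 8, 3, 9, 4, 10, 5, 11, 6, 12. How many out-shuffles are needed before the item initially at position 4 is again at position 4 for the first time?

Follow position 4 under repeated out-shuffles:
4 → 7 → 2 → 3 → 5 → 9 → 6 → 11 → 10 → 8 → 4
It first returns after 10 out-shuffles.

10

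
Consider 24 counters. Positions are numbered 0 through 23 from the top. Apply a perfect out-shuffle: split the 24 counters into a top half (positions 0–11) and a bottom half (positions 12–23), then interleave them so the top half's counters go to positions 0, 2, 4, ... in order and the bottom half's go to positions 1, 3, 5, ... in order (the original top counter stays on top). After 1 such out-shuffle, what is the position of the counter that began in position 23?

Position 23 is a fixed point of every out-shuffle, so the counter never moves.

23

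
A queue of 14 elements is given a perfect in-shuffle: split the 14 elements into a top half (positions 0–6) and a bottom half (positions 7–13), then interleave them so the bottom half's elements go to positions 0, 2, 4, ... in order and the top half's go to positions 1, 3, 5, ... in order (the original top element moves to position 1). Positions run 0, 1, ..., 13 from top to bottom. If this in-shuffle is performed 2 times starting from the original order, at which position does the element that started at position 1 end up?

7

Track the element's position through each in-shuffle:
1 → 3 → 7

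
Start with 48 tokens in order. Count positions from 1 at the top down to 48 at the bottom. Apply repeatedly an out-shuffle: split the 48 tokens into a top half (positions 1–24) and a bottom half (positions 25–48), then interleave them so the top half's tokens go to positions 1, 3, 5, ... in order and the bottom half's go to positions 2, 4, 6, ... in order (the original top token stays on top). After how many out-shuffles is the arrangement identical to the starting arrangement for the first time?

The out-shuffle permutes the 48 positions with cycle lengths [1, 1, 23, 23].
Every token is home exactly when every cycle has completed a whole number of laps, i.e. after lcm(1, 23) = 23 out-shuffles.

23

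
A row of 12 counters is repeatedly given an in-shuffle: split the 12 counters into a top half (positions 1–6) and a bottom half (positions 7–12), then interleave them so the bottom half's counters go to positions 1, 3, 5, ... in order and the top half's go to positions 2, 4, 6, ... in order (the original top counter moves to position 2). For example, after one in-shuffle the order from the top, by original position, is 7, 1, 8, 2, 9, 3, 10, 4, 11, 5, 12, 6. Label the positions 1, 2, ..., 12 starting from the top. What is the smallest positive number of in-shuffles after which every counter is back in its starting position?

The in-shuffle permutes the 12 positions with cycle lengths [12].
Every counter is home exactly when every cycle has completed a whole number of laps, i.e. after lcm(12) = 12 in-shuffles.

12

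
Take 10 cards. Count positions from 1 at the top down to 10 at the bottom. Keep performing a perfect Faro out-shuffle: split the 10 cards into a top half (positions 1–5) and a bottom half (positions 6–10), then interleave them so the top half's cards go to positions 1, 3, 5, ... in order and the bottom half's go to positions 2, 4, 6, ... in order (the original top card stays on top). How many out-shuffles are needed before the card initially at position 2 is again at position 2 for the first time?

6

Follow position 2 under repeated out-shuffles:
2 → 3 → 5 → 9 → 8 → 6 → 2
It first returns after 6 out-shuffles.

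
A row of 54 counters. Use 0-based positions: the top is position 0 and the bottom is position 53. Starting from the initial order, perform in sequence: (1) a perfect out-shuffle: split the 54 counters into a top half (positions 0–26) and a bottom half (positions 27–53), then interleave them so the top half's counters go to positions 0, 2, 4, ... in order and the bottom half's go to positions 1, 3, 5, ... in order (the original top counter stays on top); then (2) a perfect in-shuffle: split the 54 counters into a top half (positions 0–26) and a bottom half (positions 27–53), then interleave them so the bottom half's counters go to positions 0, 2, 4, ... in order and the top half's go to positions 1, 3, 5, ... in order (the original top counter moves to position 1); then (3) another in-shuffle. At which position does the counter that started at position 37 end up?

Track the counter from position 37 forward through each operation:
  after op 1 (out-shuffle): 37 → 21
  after op 2 (in-shuffle): 21 → 43
  after op 3 (in-shuffle): 43 → 32

32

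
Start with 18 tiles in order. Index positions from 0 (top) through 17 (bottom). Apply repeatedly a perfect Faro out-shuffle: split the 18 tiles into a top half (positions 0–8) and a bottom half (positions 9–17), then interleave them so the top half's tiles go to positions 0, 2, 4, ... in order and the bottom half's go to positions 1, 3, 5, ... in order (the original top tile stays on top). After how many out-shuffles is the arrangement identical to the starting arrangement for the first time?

8

The out-shuffle permutes the 18 positions with cycle lengths [1, 1, 8, 8].
Every tile is home exactly when every cycle has completed a whole number of laps, i.e. after lcm(1, 8) = 8 out-shuffles.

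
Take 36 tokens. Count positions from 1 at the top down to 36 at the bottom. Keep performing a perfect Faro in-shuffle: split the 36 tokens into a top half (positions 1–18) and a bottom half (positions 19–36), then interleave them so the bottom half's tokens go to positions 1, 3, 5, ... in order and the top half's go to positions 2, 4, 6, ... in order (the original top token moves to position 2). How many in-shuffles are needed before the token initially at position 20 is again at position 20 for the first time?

36

Follow position 20 under repeated in-shuffles:
20 → 3 → 6 → 12 → 24 → 11 → 22 → 7 → ... → 20 (length 36)
It first returns after 36 in-shuffles.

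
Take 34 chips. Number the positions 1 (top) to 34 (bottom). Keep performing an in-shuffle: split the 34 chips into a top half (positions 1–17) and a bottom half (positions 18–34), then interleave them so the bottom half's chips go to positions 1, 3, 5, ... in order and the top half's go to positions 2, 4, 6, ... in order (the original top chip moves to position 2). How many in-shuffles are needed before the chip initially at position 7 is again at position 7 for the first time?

4

Follow position 7 under repeated in-shuffles:
7 → 14 → 28 → 21 → 7
It first returns after 4 in-shuffles.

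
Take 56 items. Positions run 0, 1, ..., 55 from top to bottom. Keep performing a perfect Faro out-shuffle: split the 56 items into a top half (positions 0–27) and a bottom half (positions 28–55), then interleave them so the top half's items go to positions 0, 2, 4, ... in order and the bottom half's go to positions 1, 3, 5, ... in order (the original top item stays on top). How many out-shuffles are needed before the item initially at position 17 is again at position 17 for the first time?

Follow position 17 under repeated out-shuffles:
17 → 34 → 13 → 26 → 52 → 49 → 43 → 31 → 7 → 14 → 28 → 1 → 2 → 4 → 8 → 16 → 32 → 9 → 18 → 36 → 17
It first returns after 20 out-shuffles.

20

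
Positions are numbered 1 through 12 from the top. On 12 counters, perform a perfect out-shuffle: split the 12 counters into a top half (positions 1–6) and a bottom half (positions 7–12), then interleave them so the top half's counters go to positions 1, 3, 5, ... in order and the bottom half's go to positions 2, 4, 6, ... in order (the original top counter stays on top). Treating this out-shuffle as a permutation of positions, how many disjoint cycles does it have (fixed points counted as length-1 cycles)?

3

Trace each unvisited position around until it returns:
(1) (2 3 5 9 6 11 10 8 4 7) (12)
3 cycles in total.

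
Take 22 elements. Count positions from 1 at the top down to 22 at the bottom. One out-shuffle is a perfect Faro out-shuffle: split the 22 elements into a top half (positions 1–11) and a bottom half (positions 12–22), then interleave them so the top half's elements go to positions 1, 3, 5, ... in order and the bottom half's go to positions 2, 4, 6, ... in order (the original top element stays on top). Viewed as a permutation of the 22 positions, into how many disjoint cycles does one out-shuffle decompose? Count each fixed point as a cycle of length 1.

7

Trace each unvisited position around until it returns:
(1) (2 3 5 9 17 12) (4 7 13) (6 11 21 20 18 14) (8 15) (10 19 16) (22)
7 cycles in total.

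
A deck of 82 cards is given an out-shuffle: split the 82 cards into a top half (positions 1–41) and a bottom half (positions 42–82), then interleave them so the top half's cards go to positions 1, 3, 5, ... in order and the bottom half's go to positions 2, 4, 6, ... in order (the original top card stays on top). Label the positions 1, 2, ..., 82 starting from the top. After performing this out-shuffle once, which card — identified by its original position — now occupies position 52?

Work backwards from position 52, undoing one out-shuffle at a time:
52 ← 67
So the card now at position 52 started at position 67.

67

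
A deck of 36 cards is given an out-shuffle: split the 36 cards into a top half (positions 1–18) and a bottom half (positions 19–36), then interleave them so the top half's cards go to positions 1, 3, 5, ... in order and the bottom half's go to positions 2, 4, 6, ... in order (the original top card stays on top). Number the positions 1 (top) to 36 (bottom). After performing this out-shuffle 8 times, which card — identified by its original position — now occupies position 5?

Work backwards from position 5, undoing one out-shuffle at a time:
5 ← 3 ← 2 ← 19 ← 10 ← 23 ← 12 ← 24 ← 30
So the card now at position 5 started at position 30.

30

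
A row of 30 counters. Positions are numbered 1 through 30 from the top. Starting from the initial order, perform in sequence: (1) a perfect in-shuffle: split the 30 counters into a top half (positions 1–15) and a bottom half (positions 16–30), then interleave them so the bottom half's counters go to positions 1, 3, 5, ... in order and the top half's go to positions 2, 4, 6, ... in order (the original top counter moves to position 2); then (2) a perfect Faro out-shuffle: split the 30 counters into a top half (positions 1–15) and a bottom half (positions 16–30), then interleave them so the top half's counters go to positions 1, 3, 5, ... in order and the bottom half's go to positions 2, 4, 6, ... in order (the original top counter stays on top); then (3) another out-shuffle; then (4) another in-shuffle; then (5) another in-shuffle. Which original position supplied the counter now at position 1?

5

Undo the operations in reverse order, starting from position 1:
  undo op 5 (in-shuffle, from bottom half): 1 ← 16
  undo op 4 (in-shuffle, from top half): 16 ← 8
  undo op 3 (out-shuffle, from bottom half): 8 ← 19
  undo op 2 (out-shuffle, from top half): 19 ← 10
  undo op 1 (in-shuffle, from top half): 10 ← 5
So the counter at position 1 came from original position 5.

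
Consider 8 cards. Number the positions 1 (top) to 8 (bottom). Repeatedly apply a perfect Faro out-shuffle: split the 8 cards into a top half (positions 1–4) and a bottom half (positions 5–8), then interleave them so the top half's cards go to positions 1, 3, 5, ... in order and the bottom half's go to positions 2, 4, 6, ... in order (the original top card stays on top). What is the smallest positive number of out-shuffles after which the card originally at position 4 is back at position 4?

3

Follow position 4 under repeated out-shuffles:
4 → 7 → 6 → 4
It first returns after 3 out-shuffles.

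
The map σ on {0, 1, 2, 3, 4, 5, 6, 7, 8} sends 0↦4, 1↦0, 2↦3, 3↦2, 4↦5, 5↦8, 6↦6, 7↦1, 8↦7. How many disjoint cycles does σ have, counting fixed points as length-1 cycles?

3

Cycle decomposition: (0 4 5 8 7 1) (2 3) (6).
3 cycles.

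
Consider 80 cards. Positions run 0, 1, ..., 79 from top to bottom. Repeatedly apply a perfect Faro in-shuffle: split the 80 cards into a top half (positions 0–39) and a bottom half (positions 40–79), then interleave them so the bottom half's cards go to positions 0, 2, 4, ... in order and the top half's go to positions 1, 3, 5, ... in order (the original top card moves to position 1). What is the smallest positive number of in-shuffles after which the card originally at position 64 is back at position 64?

54

Follow position 64 under repeated in-shuffles:
64 → 48 → 16 → 33 → 67 → 54 → 28 → 57 → ... → 64 (length 54)
It first returns after 54 in-shuffles.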